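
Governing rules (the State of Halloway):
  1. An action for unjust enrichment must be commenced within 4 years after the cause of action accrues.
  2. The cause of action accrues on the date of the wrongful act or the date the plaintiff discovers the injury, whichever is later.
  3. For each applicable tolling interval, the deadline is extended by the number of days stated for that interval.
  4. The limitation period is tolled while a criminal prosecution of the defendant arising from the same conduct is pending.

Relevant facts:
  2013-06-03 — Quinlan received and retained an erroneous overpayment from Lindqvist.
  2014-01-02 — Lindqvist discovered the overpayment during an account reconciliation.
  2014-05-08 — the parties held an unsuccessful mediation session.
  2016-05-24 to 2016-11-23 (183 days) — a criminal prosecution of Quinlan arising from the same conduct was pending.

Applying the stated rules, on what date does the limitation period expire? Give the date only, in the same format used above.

2018-07-04

The claim accrued on 2014-01-02 — the later of the 2013-06-03 act and the 2014-01-02 discovery.
The untolled deadline — 4 years after 2014-01-02 — is 2018-01-02.
Because the pending criminal prosecution ran from 2016-05-24 to 2016-11-23, the deadline is extended by 183 days to 2018-07-04.
Nothing else in the chronology tolls or restarts the period.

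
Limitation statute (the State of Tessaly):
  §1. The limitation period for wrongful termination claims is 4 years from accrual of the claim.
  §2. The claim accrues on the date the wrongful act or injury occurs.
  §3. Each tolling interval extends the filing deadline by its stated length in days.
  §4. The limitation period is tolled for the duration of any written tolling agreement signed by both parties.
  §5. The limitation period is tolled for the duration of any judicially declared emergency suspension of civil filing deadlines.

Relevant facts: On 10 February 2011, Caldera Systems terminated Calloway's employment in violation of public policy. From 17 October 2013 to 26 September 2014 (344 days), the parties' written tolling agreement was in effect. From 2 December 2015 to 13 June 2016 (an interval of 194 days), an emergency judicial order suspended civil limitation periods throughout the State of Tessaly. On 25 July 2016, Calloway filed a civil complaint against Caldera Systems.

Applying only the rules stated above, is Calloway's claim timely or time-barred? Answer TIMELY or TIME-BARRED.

The claim accrued on 10 February 2011, when the wrongful act occurred.
4 years from 10 February 2011 is 10 February 2015.
The period was tolled for 344 days by the written tolling agreement (17 October 2013 to 26 September 2014), pushing the deadline to 20 January 2016.
Because the emergency suspension of filing deadlines ran from 2 December 2015 to 13 June 2016, the deadline is extended by 194 days to 1 August 2016.
Calloway filed on 25 July 2016, before the 1 August 2016 deadline, so the action is timely.

TIMELY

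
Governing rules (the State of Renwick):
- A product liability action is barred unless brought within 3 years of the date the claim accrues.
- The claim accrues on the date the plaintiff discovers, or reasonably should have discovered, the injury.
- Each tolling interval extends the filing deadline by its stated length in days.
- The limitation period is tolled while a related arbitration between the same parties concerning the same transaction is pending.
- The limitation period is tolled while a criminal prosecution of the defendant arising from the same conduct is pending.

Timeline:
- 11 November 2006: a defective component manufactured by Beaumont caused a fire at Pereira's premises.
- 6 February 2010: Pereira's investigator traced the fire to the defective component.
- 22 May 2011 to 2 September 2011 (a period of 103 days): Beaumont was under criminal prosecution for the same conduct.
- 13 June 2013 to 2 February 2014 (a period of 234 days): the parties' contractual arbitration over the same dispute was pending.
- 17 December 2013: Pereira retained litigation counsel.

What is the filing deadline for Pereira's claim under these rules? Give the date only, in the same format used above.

20 May 2013

Accrual is tied to discovery, so the period began on 6 February 2010 rather than on 11 November 2006 when the act occurred.
3 years from 6 February 2010 is 6 February 2013.
The period was tolled for 103 days by the pending criminal prosecution (22 May 2011 to 2 September 2011), pushing the deadline to 20 May 2013.
By the time the pending related arbitration began on 13 June 2013, the limitation period had already expired on 20 May 2013; that interval cannot revive it.
Nothing else in the chronology tolls or restarts the period.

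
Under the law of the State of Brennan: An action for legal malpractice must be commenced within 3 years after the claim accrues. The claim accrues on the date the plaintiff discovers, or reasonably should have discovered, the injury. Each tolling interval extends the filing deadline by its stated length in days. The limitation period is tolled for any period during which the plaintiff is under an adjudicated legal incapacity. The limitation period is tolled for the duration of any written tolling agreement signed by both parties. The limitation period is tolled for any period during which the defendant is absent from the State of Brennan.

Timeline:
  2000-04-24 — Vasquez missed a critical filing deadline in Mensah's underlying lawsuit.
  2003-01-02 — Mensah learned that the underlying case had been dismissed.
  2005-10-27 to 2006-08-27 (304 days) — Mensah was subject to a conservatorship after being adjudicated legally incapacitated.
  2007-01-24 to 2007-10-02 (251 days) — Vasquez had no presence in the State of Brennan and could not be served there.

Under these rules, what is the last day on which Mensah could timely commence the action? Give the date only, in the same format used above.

Accrual is tied to discovery, so the period began on 2003-01-02 rather than on 2000-04-24 when the act occurred.
3 years from 2003-01-02 is 2006-01-02.
The plaintiff's legal incapacity from 2005-10-27 to 2006-08-27 tolled the period for 304 days, extending the deadline to 2006-11-02.
By the time the defendant's absence from the jurisdiction began on 2007-01-24, the limitation period had already expired on 2006-11-02; that interval cannot revive it.

2006-11-02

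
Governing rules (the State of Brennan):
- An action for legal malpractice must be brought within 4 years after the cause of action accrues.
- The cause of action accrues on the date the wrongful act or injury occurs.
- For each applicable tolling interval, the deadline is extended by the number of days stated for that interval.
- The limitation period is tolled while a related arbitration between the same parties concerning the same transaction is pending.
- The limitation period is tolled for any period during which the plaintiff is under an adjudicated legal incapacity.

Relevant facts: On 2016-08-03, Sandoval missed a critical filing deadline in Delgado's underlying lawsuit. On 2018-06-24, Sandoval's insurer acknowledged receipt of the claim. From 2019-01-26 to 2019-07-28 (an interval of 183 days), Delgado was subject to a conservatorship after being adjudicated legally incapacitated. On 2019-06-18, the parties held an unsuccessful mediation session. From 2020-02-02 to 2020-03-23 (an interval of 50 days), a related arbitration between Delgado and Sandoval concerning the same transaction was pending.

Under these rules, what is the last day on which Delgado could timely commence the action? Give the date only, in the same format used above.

2021-03-24

The claim accrued on 2016-08-03, when the wrongful act occurred.
The untolled deadline — 4 years after 2016-08-03 — is 2020-08-03.
Because the plaintiff's legal incapacity ran from 2019-01-26 to 2019-07-28, the deadline is extended by 183 days to 2021-02-02.
Because the pending related arbitration ran from 2020-02-02 to 2020-03-23, the deadline is extended by 50 days to 2021-03-24.
Nothing else in the chronology tolls or restarts the period.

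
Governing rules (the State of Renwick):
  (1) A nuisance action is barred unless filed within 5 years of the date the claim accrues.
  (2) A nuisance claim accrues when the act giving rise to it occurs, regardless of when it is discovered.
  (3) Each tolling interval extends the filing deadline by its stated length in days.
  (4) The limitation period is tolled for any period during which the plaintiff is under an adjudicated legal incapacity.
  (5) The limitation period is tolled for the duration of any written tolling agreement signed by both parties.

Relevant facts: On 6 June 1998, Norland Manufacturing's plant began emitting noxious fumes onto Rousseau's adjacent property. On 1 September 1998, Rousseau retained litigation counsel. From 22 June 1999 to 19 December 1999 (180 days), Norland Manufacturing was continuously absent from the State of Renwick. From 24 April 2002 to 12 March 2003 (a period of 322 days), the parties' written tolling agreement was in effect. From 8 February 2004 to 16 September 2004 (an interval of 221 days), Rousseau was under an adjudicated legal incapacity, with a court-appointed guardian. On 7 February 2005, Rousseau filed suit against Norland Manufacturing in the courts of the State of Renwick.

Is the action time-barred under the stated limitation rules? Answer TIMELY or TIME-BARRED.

The claim accrued on 6 June 1998, the date of the act.
5 years from 6 June 1998 is 6 June 2003.
The written tolling agreement from 24 April 2002 to 12 March 2003 tolled the period for 322 days, extending the deadline to 23 April 2004.
Because the plaintiff's legal incapacity ran from 8 February 2004 to 16 September 2004, the deadline is extended by 221 days to 30 November 2004.
Although the defendant's absence ran from 22 June 1999 to 19 December 1999, the stated rules do not make that a tolling event, so it is disregarded.
Nothing else in the chronology tolls or restarts the period.
Rousseau filed on 7 February 2005, after the 30 November 2004 deadline, so the action is time-barred.

TIME-BARRED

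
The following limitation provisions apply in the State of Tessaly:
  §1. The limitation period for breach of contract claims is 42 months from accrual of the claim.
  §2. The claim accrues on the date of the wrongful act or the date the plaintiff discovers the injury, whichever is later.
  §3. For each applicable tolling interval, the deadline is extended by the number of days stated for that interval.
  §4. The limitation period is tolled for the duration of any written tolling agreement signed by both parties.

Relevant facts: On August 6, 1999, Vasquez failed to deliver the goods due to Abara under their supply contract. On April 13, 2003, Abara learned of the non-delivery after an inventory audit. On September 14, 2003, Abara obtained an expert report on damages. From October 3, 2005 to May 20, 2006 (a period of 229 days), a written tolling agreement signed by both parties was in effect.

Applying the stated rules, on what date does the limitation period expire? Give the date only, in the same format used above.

May 30, 2007

The claim accrued on April 13, 2003 — the later of the August 6, 1999 act and the April 13, 2003 discovery.
The untolled deadline — 42 months after April 13, 2003 — is October 13, 2006.
The period was tolled for 229 days by the written tolling agreement (October 3, 2005 to May 20, 2006), pushing the deadline to May 30, 2007.
Nothing else in the chronology tolls or restarts the period.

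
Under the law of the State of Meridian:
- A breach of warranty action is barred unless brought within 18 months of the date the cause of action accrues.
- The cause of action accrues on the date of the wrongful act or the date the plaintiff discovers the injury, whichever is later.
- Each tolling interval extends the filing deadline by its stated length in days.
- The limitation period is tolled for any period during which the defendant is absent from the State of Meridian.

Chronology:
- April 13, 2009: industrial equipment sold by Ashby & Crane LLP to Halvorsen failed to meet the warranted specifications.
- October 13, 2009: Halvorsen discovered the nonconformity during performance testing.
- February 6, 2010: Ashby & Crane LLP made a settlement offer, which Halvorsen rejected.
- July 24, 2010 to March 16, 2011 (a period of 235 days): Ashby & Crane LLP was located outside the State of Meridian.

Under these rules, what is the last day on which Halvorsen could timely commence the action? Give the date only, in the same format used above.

Because discovery on October 13, 2009 post-dates the April 13, 2009 act, accrual under the later-of rule falls on October 13, 2009.
The untolled deadline — 18 months after October 13, 2009 — is April 13, 2011.
The defendant's absence from the jurisdiction from July 24, 2010 to March 16, 2011 tolled the period for 235 days, extending the deadline to December 4, 2011.
None of the other events listed affects the running of the period under the stated rules.

December 4, 2011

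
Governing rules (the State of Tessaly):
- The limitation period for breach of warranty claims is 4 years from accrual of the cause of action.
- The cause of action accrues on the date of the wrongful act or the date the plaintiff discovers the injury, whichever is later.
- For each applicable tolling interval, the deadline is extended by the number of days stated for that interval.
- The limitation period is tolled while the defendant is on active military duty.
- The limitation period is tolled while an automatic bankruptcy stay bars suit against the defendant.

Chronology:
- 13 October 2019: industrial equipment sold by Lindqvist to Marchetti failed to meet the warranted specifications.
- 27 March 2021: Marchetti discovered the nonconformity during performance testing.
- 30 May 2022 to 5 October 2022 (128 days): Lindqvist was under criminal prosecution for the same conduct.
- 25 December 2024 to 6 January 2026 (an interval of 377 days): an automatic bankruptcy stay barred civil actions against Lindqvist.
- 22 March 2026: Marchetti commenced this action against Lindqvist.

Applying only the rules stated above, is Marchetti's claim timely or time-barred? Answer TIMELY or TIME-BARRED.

Because discovery on 27 March 2021 post-dates the 13 October 2019 act, accrual under the later-of rule falls on 27 March 2021.
4 years from 27 March 2021 is 27 March 2025.
Because the automatic bankruptcy stay ran from 25 December 2024 to 6 January 2026, the deadline is extended by 377 days to 8 April 2026.
Although a criminal prosecution ran from 30 May 2022 to 5 October 2022, the stated rules do not make that a tolling event, so it is disregarded.
Filing on 22 March 2026 beat the 8 April 2026 deadline — the action is timely.

TIMELY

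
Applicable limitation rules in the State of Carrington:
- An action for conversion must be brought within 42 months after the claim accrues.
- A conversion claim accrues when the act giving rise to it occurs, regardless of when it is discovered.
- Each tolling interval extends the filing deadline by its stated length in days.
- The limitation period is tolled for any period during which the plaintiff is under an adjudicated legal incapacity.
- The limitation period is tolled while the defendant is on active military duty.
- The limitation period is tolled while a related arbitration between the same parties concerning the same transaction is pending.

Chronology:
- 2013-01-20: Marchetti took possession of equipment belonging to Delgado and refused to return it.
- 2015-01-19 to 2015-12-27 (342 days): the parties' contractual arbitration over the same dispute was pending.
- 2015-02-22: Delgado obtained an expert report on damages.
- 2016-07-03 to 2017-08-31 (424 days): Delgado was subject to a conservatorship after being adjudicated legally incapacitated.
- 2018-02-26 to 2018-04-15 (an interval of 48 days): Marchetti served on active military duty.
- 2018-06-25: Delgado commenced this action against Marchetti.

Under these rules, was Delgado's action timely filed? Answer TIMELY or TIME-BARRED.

TIMELY

The claim accrued on 2013-01-20, when the wrongful act occurred.
The untolled deadline — 42 months after 2013-01-20 — is 2016-07-20.
Because the pending related arbitration ran from 2015-01-19 to 2015-12-27, the deadline is extended by 342 days to 2017-06-27.
Because the plaintiff's legal incapacity ran from 2016-07-03 to 2017-08-31, the deadline is extended by 424 days to 2018-08-25.
The defendant's active military service from 2018-02-26 to 2018-04-15 tolled the period for 48 days, extending the deadline to 2018-10-12.
The other events in the timeline have no effect on the limitation period under the stated rules.
Delgado filed on 2018-06-25, before the 2018-10-12 deadline, so the action is timely.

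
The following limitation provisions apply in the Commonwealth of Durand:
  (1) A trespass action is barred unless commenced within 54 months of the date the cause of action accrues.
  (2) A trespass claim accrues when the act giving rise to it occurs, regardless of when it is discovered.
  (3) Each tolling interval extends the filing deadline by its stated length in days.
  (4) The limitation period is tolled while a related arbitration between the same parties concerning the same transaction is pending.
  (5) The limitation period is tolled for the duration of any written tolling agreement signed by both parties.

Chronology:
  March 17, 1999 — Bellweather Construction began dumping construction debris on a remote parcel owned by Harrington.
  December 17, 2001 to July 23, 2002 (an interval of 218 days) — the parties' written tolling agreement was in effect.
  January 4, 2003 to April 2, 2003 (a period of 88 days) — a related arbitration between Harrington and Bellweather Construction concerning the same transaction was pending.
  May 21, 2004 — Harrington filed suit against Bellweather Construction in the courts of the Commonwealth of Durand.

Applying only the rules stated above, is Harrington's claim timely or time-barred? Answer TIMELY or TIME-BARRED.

The limitation period began to run on March 17, 1999.
54 months from March 17, 1999 is September 17, 2003.
The period was tolled for 218 days by the written tolling agreement (December 17, 2001 to July 23, 2002), pushing the deadline to April 22, 2004.
The pending related arbitration from January 4, 2003 to April 2, 2003 tolled the period for 88 days, extending the deadline to July 19, 2004.
The May 21, 2004 filing precedes the July 19, 2004 deadline; the claim is timely.

TIMELY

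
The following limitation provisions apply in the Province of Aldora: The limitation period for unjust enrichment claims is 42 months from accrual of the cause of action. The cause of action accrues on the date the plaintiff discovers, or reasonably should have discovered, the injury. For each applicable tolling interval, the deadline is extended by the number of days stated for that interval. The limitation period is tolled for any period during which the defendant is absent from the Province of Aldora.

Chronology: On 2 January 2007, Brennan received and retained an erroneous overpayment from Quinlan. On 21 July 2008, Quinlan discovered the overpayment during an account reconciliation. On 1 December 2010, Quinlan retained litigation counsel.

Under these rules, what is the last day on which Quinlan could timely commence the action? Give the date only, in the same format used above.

21 January 2012

Under the discovery rule, the claim accrued on 21 July 2008, when Quinlan discovered the injury — not on the 2 January 2007 date of the underlying act.
Adding the 42 months base period to 21 July 2008 gives a deadline of 21 January 2012, before any tolling.
The other events in the timeline have no effect on the limitation period under the stated rules.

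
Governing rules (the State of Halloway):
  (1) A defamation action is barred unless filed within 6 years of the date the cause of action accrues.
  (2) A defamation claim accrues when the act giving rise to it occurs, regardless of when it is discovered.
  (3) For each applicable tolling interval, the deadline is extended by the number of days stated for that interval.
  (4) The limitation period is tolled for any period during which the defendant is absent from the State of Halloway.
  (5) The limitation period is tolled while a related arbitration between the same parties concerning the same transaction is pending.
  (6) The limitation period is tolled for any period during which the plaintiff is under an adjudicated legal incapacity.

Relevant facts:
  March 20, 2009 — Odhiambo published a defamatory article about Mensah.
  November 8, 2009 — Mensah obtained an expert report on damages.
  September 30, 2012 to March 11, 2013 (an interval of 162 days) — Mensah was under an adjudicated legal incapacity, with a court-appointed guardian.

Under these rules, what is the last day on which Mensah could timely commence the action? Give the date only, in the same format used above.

August 29, 2015

The claim accrued on March 20, 2009, when the wrongful act occurred.
Adding the 6 years base period to March 20, 2009 gives a deadline of March 20, 2015, before any tolling.
The plaintiff's legal incapacity from September 30, 2012 to March 11, 2013 tolled the period for 162 days, extending the deadline to August 29, 2015.
The other events in the timeline have no effect on the limitation period under the stated rules.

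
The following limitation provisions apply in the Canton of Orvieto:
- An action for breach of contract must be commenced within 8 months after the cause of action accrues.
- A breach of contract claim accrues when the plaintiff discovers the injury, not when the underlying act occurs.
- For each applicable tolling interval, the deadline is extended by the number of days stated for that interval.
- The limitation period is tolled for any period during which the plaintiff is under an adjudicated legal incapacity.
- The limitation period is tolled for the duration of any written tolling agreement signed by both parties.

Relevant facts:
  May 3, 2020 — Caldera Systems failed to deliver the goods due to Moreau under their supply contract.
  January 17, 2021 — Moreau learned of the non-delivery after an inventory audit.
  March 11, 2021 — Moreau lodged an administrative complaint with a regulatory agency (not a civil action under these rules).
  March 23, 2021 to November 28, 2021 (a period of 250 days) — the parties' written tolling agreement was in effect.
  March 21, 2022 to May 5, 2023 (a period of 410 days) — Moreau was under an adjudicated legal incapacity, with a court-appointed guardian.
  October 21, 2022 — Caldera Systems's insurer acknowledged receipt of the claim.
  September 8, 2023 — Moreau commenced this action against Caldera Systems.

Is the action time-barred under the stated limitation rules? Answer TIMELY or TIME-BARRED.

Under the discovery rule, the claim accrued on January 17, 2021, when Moreau discovered the injury — not on the May 3, 2020 date of the underlying act.
The untolled deadline — 8 months after January 17, 2021 — is September 17, 2021.
Because the written tolling agreement ran from March 23, 2021 to November 28, 2021, the deadline is extended by 250 days to May 25, 2022.
Because the plaintiff's legal incapacity ran from March 21, 2022 to May 5, 2023, the deadline is extended by 410 days to July 9, 2023.
Nothing else in the chronology tolls or restarts the period.
The September 8, 2023 filing falls after the July 9, 2023 deadline; the claim is time-barred.

TIME-BARRED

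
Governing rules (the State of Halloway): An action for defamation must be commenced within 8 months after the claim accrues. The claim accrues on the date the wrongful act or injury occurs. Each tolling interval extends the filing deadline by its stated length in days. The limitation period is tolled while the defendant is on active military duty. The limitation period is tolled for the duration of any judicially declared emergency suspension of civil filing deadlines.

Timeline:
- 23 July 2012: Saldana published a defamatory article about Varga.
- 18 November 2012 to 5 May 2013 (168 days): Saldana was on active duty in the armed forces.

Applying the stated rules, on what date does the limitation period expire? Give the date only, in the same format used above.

7 September 2013

The limitation period began to run on 23 July 2012.
Adding the 8 months base period to 23 July 2012 gives a deadline of 23 March 2013, before any tolling.
The defendant's active military service from 18 November 2012 to 5 May 2013 tolled the period for 168 days, extending the deadline to 7 September 2013.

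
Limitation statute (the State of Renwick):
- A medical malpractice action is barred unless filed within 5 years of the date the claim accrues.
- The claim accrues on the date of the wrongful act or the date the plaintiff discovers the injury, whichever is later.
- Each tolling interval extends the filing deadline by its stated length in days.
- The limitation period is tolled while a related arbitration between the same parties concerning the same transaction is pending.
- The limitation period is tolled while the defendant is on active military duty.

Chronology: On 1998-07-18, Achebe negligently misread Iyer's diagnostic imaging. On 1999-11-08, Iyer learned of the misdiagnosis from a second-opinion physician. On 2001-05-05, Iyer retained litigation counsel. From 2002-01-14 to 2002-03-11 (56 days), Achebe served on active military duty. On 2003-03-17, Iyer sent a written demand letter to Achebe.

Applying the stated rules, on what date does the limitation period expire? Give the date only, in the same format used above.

2005-01-03

The claim accrued on 1999-11-08 — the later of the 1998-07-18 act and the 1999-11-08 discovery.
5 years from 1999-11-08 is 2004-11-08.
Because the defendant's active military service ran from 2002-01-14 to 2002-03-11, the deadline is extended by 56 days to 2005-01-03.
None of the other events listed affects the running of the period under the stated rules.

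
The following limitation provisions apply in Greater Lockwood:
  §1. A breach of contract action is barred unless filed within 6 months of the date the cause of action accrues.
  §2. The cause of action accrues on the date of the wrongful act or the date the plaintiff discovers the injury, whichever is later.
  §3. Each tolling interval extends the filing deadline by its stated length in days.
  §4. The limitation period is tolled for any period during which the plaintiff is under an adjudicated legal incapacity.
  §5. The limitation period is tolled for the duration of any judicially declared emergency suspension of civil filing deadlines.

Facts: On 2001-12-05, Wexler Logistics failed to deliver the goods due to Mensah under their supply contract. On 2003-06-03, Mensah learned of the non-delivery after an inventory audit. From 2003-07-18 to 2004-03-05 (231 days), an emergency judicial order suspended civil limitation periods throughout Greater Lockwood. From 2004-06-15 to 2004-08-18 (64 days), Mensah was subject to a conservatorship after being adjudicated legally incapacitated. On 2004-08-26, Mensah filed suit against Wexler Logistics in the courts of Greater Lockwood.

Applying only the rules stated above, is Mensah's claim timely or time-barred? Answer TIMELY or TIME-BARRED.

The claim accrued on 2003-06-03 — the later of the 2001-12-05 act and the 2003-06-03 discovery.
The untolled deadline — 6 months after 2003-06-03 — is 2003-12-03.
Because the emergency suspension of filing deadlines ran from 2003-07-18 to 2004-03-05, the deadline is extended by 231 days to 2004-07-21.
Because the plaintiff's legal incapacity ran from 2004-06-15 to 2004-08-18, the deadline is extended by 64 days to 2004-09-23.
The 2004-08-26 filing precedes the 2004-09-23 deadline; the claim is timely.

TIMELY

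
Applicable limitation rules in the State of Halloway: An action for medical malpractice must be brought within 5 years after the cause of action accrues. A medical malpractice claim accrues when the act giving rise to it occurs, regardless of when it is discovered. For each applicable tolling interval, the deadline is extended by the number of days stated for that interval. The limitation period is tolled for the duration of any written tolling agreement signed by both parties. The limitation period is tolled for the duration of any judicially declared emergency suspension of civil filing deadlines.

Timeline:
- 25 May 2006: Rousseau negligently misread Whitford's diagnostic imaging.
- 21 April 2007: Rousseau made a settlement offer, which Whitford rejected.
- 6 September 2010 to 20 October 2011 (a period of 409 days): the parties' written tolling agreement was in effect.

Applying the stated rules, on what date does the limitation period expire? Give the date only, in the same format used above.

7 July 2012

The claim accrued on 25 May 2006, when the wrongful act occurred.
The untolled deadline — 5 years after 25 May 2006 — is 25 May 2011.
The written tolling agreement from 6 September 2010 to 20 October 2011 tolled the period for 409 days, extending the deadline to 7 July 2012.
Nothing else in the chronology tolls or restarts the period.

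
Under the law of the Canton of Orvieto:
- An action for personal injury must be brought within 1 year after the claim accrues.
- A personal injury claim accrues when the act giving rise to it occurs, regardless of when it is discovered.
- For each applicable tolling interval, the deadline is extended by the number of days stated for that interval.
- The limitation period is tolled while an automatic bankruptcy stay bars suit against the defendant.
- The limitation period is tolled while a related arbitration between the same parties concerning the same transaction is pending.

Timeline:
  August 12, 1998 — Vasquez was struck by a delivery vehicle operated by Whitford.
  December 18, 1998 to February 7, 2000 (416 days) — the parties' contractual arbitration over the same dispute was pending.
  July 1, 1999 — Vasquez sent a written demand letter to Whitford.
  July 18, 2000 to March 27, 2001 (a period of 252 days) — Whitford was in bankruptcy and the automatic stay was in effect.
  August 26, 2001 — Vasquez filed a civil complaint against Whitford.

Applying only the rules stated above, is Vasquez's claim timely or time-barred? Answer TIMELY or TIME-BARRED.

The claim accrued on August 12, 1998, the date of the act.
1 year from August 12, 1998 is August 12, 1999.
The period was tolled for 416 days by the pending related arbitration (December 18, 1998 to February 7, 2000), pushing the deadline to October 1, 2000.
The automatic bankruptcy stay from July 18, 2000 to March 27, 2001 tolled the period for 252 days, extending the deadline to June 10, 2001.
The other events in the timeline have no effect on the limitation period under the stated rules.
Filing on August 26, 2001 missed the June 10, 2001 deadline — the action is time-barred.

TIME-BARRED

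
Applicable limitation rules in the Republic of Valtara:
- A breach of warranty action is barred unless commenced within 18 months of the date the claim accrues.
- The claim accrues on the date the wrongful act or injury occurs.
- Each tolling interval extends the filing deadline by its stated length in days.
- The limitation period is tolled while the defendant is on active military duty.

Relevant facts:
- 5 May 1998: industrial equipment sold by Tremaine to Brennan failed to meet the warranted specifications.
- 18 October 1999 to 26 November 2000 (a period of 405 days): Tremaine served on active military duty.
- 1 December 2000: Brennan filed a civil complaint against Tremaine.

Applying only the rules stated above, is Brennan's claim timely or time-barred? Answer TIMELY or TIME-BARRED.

The claim accrued on 5 May 1998, the date of the act.
The untolled deadline — 18 months after 5 May 1998 — is 5 November 1999.
The period was tolled for 405 days by the defendant's active military service (18 October 1999 to 26 November 2000), pushing the deadline to 14 December 2000.
The 1 December 2000 filing precedes the 14 December 2000 deadline; the claim is timely.

TIMELY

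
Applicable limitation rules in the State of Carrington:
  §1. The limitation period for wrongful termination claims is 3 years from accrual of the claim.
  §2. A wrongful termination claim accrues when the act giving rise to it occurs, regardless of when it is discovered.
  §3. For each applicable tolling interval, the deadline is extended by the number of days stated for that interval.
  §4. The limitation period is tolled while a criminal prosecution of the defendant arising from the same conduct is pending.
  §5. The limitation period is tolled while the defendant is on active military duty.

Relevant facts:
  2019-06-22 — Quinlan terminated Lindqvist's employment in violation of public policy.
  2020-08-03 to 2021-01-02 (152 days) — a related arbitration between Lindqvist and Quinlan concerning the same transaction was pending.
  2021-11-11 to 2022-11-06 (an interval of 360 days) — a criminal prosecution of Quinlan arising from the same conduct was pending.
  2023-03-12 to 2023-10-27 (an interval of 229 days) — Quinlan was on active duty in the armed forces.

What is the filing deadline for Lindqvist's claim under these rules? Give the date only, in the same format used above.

2024-02-01

The claim accrued on 2019-06-22, the date of the act.
3 years from 2019-06-22 is 2022-06-22.
The period was tolled for 360 days by the pending criminal prosecution (2021-11-11 to 2022-11-06), pushing the deadline to 2023-06-17.
The defendant's active military service from 2023-03-12 to 2023-10-27 tolled the period for 229 days, extending the deadline to 2024-02-01.
No stated provision tolls the period for a pending arbitration, so the interval from 2020-08-03 to 2021-01-02 has no effect on the deadline.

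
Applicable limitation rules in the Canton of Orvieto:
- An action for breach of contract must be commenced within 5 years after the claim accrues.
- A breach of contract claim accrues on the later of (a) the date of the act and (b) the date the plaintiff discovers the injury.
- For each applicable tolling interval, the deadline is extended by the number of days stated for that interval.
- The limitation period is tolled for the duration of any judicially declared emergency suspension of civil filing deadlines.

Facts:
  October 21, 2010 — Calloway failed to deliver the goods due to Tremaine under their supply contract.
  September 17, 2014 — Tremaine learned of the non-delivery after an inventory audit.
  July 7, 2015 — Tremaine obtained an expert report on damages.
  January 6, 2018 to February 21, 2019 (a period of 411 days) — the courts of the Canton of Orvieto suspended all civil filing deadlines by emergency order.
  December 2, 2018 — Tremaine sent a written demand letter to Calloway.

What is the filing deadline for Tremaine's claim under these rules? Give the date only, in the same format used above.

November 1, 2020

Taking the later of the act (October 21, 2010) and discovery (September 17, 2014), the claim accrued on September 17, 2014.
Adding the 5 years base period to September 17, 2014 gives a deadline of September 17, 2019, before any tolling.
The period was tolled for 411 days by the emergency suspension of filing deadlines (January 6, 2018 to February 21, 2019), pushing the deadline to November 1, 2020.
None of the other events listed affects the running of the period under the stated rules.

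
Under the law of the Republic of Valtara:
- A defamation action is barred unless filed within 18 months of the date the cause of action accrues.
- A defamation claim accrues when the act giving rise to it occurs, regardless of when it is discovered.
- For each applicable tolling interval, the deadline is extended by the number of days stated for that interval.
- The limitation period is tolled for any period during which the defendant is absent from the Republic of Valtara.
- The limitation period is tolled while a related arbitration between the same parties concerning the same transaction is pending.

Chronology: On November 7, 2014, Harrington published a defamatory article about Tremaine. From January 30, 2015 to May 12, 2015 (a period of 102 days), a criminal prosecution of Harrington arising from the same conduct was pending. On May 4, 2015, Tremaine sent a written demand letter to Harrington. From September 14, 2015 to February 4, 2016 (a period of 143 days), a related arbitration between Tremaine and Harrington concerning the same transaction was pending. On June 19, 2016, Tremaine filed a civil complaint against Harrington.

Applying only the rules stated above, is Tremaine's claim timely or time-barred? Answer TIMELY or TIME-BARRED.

The cause of action accrued on November 7, 2014, the date of the act.
The untolled deadline — 18 months after November 7, 2014 — is May 7, 2016.
Because the pending related arbitration ran from September 14, 2015 to February 4, 2016, the deadline is extended by 143 days to September 27, 2016.
Although a criminal prosecution ran from January 30, 2015 to May 12, 2015, the stated rules do not make that a tolling event, so it is disregarded.
Nothing else in the chronology tolls or restarts the period.
The June 19, 2016 filing precedes the September 27, 2016 deadline; the claim is timely.

TIMELY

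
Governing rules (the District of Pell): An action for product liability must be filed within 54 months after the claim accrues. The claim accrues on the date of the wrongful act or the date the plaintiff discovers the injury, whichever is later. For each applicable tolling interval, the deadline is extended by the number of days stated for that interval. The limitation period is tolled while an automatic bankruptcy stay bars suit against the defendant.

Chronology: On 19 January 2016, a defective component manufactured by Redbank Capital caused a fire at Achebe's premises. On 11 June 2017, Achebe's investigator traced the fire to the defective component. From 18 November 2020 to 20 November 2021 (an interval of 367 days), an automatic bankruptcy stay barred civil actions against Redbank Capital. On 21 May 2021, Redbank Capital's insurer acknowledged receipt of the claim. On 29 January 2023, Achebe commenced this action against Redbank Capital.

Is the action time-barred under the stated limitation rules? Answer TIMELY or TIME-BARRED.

TIME-BARRED

The claim accrued on 11 June 2017 — the later of the 19 January 2016 act and the 11 June 2017 discovery.
54 months from 11 June 2017 is 11 December 2021.
The automatic bankruptcy stay from 18 November 2020 to 20 November 2021 tolled the period for 367 days, extending the deadline to 13 December 2022.
Nothing else in the chronology tolls or restarts the period.
Filing on 29 January 2023 missed the 13 December 2022 deadline — the action is time-barred.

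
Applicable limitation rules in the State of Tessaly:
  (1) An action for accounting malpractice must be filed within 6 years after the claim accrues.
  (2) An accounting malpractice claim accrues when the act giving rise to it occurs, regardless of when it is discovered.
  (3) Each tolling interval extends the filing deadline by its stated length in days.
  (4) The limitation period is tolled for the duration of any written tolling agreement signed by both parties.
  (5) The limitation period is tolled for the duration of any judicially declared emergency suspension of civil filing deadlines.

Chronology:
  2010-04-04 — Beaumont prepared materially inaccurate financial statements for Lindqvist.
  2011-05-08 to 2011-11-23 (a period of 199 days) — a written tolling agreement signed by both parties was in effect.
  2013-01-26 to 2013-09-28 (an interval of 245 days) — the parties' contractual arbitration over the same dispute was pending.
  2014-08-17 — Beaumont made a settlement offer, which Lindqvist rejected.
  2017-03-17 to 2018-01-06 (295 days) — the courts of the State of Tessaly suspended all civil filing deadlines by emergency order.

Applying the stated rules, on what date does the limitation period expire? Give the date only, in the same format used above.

The claim accrued on 2010-04-04, the date of the act.
Adding the 6 years base period to 2010-04-04 gives a deadline of 2016-04-04, before any tolling.
Because the written tolling agreement ran from 2011-05-08 to 2011-11-23, the deadline is extended by 199 days to 2016-10-20.
The emergency suspension of filing deadlines from 2017-03-17 to 2018-01-06 began after the period had already run on 2016-10-20, so it has no tolling effect.
Although a pending arbitration ran from 2013-01-26 to 2013-09-28, the stated rules do not make that a tolling event, so it is disregarded.
The other events in the timeline have no effect on the limitation period under the stated rules.

2016-10-20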